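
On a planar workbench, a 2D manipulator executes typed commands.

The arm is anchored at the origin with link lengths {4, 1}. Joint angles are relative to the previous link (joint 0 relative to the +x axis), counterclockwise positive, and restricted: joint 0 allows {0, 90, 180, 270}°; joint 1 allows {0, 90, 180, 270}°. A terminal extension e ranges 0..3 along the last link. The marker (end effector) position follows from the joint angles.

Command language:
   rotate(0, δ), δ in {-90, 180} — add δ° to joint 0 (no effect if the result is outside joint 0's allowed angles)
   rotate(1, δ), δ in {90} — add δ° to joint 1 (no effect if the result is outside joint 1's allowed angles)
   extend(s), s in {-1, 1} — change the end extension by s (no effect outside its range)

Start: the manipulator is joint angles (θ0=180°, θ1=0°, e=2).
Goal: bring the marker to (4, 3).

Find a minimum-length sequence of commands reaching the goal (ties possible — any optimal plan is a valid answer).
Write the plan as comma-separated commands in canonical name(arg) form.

start: joint angles (θ0=180°, θ1=0°, e=2)
[1] after rotate(1, 90): joint angles (θ0=180°, θ1=90°, e=2)
[2] after rotate(0, 180): joint angles (θ0=0°, θ1=90°, e=2)
nothing shorter than 2 reaches the goal.

rotate(1, 90), rotate(0, 180)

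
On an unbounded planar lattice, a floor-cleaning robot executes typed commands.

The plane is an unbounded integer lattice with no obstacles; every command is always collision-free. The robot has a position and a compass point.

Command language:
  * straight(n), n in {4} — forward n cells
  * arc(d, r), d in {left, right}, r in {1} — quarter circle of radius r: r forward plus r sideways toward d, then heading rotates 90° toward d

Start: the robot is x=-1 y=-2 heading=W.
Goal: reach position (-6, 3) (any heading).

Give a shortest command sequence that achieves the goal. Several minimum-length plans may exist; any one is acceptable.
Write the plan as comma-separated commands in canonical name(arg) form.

straight(4), arc(right, 1), straight(4)

start: x=-1 y=-2 heading=W
step 1 (straight(4)): x=-5 y=-2 heading=W
step 2 (arc(right, 1)): x=-6 y=-1 heading=N
step 3 (straight(4)): x=-6 y=3 heading=N
nothing shorter than 3 reaches the goal.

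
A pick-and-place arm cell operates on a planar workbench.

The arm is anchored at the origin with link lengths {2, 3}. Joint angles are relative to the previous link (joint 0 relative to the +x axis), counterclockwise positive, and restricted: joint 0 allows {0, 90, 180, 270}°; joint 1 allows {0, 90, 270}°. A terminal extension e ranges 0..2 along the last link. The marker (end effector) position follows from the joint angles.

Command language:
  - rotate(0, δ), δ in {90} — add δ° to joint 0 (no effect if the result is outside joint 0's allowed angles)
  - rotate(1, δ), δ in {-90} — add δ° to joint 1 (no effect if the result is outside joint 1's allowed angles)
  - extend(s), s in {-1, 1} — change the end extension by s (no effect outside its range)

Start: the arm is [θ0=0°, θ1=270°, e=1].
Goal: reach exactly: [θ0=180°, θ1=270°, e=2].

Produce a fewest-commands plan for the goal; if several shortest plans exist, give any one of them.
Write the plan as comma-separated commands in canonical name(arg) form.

rotate(0, 90), rotate(0, 90), extend(1)

start: [θ0=0°, θ1=270°, e=1]
1. rotate(0, 90) → [θ0=90°, θ1=270°, e=1]
2. rotate(0, 90) → [θ0=180°, θ1=270°, e=1]
3. extend(1) → [θ0=180°, θ1=270°, e=2]
nothing shorter than 3 reaches the goal.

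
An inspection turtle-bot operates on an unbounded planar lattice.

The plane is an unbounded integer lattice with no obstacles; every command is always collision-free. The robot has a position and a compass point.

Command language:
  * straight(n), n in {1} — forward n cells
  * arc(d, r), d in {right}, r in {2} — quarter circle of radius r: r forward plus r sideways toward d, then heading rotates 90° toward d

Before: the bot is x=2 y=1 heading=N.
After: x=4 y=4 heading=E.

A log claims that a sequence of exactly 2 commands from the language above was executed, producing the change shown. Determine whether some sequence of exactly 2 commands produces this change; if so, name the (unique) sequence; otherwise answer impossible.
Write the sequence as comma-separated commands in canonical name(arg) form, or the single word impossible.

straight(1), arc(right, 2)

key: order matters: swapping straight(1) and arc(right, 2) lands elsewhere
t0: x=2 y=1 heading=N
step 1 (straight(1)): x=2 y=2 heading=N
step 2 (arc(right, 2)): x=4 y=4 heading=E
no rival 2-sequence matches.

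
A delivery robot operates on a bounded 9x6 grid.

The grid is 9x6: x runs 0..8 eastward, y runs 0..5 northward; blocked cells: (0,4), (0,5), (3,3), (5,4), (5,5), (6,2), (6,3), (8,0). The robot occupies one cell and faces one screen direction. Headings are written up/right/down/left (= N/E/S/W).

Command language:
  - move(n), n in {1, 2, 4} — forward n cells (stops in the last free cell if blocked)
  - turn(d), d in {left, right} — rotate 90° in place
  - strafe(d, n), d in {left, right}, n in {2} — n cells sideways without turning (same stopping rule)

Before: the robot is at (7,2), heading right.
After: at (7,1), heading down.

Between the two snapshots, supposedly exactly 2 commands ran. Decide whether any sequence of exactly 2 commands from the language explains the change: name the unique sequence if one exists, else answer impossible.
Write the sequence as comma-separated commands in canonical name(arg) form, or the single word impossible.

key: position moved to (7,1) AND the heading swung to S — translation plus rotation needed
start: at (7,2), heading right
1. turn(right) → at (7,2), heading down
2. move(1) → at (7,1), heading down
no rival 2-sequence matches.

turn(right), move(1)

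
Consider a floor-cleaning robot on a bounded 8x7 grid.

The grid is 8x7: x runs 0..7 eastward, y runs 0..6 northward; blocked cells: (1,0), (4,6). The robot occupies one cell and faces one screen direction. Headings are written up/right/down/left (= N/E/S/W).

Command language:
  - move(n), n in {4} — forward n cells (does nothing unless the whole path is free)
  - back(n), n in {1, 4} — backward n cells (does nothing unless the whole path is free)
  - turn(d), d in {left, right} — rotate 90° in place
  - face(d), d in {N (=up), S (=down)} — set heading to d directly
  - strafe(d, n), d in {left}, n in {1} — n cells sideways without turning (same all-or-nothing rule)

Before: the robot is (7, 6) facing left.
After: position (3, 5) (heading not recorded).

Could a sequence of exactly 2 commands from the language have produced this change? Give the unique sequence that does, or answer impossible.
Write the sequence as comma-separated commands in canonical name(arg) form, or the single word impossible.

key: running move(4) before strafe(left, 1) would end elsewhere — order is forced
start: (7, 6) facing left
step 1 (strafe(left, 1)): (7, 5) facing left
step 2 (move(4)): (3, 5) facing left
all 64 alternatives checked — unique.

strafe(left, 1), move(4)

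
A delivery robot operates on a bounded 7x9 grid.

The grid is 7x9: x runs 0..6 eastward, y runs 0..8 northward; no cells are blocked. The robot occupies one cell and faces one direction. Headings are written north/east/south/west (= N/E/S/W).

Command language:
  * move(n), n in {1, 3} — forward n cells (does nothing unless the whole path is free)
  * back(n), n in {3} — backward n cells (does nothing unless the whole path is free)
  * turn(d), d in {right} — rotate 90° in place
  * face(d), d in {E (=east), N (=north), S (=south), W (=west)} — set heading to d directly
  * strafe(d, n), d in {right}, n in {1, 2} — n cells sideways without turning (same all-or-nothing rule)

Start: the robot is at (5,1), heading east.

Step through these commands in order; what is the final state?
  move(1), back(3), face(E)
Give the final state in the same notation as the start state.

at (3,1), heading east

t0: at (5,1), heading east
[1] after move(1): at (6,1), heading east
[2] after back(3): at (3,1), heading east
[3] after face(E): at (3,1), heading east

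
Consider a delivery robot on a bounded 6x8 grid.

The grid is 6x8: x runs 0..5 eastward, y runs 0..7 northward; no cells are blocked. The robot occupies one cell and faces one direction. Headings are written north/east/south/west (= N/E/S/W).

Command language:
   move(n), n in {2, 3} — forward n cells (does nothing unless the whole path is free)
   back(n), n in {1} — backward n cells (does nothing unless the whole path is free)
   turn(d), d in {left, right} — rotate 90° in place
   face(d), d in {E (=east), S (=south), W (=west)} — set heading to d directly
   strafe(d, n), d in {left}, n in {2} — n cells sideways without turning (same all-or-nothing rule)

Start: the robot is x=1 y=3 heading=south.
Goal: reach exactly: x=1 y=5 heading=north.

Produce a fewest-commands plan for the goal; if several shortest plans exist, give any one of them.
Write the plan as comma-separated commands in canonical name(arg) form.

initial: x=1 y=3 heading=south
1. turn(right) → x=1 y=3 heading=west
2. turn(right) → x=1 y=3 heading=north
3. move(2) → x=1 y=5 heading=north
nothing shorter than 3 reaches the goal.

turn(right), turn(right), move(2)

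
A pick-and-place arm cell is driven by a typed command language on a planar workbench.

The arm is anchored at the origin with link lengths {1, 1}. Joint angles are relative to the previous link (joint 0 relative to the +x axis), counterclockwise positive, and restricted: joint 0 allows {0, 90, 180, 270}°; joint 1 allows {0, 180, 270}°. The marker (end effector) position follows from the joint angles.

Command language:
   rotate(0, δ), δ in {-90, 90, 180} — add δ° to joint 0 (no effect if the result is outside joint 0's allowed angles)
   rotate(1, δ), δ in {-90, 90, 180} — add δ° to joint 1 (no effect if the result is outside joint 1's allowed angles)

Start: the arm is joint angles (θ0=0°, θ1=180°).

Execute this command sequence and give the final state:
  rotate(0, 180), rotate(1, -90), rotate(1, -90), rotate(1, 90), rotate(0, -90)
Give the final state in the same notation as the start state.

initial: joint angles (θ0=0°, θ1=180°)
t=1 rotate(0, 180) ⇒ joint angles (θ0=180°, θ1=180°)
t=2 rotate(1, -90) ⇒ joint angles (θ0=180°, θ1=180°)
t=3 rotate(1, -90) ⇒ joint angles (θ0=180°, θ1=180°)
t=4 rotate(1, 90) ⇒ joint angles (θ0=180°, θ1=270°)
t=5 rotate(0, -90) ⇒ joint angles (θ0=90°, θ1=270°)

joint angles (θ0=90°, θ1=270°)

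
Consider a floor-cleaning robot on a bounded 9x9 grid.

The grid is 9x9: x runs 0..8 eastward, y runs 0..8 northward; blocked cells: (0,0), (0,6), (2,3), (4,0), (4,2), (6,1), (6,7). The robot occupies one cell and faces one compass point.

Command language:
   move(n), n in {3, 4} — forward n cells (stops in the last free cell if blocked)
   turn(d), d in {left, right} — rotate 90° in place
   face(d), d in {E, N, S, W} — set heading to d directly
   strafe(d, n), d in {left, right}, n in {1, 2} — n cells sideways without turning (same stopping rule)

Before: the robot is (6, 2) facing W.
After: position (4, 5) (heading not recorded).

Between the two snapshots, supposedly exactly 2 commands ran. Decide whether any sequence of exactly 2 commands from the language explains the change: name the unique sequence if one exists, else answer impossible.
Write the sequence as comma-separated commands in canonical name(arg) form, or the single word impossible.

impossible

checked all 2-command options: none fits.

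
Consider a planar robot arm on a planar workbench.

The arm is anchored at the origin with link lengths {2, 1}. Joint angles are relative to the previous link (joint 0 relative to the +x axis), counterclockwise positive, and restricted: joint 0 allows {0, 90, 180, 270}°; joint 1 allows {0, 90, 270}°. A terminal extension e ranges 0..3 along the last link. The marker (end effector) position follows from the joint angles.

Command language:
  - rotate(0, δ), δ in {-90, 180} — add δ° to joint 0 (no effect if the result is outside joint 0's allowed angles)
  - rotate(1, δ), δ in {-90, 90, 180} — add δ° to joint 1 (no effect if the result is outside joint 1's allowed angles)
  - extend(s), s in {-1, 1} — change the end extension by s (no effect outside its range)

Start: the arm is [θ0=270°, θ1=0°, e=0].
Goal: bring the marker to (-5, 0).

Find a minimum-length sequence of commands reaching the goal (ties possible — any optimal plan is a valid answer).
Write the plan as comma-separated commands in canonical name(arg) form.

begin: [θ0=270°, θ1=0°, e=0]
1. extend(1) → [θ0=270°, θ1=0°, e=1]
2. extend(1) → [θ0=270°, θ1=0°, e=2]
3. rotate(0, -90) → [θ0=180°, θ1=0°, e=2]
shorter routes all fall short; 3 is best.

extend(1), extend(1), rotate(0, -90)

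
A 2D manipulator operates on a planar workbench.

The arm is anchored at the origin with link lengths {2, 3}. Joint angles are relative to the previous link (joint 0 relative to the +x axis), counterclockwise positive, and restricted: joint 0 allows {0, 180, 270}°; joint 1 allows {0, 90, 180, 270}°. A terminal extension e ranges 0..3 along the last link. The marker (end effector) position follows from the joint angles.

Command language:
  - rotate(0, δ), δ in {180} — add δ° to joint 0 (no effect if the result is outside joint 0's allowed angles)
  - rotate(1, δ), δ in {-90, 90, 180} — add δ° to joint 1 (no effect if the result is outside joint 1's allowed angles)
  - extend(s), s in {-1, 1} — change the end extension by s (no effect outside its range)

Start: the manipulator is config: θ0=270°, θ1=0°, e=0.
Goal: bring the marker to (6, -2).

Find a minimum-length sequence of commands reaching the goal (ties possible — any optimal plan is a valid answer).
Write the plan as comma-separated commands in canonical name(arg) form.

start: config: θ0=270°, θ1=0°, e=0
1. rotate(1, 90) → config: θ0=270°, θ1=90°, e=0
2. extend(1) → config: θ0=270°, θ1=90°, e=1
3. extend(1) → config: θ0=270°, θ1=90°, e=2
4. extend(1) → config: θ0=270°, θ1=90°, e=3
shorter routes all fall short; 4 is best.

rotate(1, 90), extend(1), extend(1), extend(1)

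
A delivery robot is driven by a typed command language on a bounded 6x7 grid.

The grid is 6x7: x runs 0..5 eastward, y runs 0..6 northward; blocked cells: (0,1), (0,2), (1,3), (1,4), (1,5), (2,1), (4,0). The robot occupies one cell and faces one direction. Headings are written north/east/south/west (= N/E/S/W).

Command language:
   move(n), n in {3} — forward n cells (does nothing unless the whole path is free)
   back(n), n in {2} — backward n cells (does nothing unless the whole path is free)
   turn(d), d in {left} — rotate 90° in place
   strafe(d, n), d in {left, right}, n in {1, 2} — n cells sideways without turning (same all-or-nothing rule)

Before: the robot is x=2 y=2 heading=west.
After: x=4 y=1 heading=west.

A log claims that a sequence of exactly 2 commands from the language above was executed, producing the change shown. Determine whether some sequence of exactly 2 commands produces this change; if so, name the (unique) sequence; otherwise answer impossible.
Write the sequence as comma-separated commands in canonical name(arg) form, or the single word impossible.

back(2), strafe(left, 1)

key: still facing W at the end — nothing in the sequence rotates
from: x=2 y=2 heading=west
t=1 back(2) ⇒ x=4 y=2 heading=west
t=2 strafe(left, 1) ⇒ x=4 y=1 heading=west
no rival 2-sequence matches.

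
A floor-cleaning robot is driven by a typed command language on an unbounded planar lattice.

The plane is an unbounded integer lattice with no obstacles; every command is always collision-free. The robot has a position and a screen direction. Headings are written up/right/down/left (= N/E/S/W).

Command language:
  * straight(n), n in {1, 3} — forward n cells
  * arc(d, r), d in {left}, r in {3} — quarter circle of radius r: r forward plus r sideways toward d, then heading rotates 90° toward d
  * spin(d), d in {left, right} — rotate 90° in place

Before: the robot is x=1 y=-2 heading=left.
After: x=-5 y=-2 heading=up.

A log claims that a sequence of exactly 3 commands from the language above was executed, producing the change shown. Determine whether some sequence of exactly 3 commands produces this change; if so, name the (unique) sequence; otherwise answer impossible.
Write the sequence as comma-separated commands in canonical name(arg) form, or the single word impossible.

key: running spin(right) before straight(3) would end elsewhere — order is forced
initial: x=1 y=-2 heading=left
[1] after straight(3): x=-2 y=-2 heading=left
[2] after straight(3): x=-5 y=-2 heading=left
[3] after spin(right): x=-5 y=-2 heading=up
no other 3-command option fits: unique.

straight(3), straight(3), spin(right)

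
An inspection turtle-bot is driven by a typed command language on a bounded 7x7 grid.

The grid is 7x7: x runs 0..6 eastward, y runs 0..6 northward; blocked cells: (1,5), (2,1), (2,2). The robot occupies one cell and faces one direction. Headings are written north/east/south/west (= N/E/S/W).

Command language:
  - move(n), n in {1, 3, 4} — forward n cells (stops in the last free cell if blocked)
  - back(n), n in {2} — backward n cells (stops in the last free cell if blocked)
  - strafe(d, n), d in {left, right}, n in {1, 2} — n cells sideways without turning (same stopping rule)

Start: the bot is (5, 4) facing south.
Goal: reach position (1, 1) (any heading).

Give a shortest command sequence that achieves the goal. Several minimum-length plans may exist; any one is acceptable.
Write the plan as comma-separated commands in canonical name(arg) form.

t0: (5, 4) facing south
step 1 (strafe(right, 2)): (3, 4) facing south
step 2 (strafe(right, 2)): (1, 4) facing south
step 3 (move(3)): (1, 1) facing south
nothing shorter than 3 reaches the goal.

strafe(right, 2), strafe(right, 2), move(3)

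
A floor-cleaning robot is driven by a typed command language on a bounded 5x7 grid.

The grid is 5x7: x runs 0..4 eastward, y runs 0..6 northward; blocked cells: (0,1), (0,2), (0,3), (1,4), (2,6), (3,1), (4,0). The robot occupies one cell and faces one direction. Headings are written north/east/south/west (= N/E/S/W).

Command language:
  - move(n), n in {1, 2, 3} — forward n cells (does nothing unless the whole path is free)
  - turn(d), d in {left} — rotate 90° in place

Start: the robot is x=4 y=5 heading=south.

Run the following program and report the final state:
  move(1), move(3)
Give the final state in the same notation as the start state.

x=4 y=1 heading=south

from: x=4 y=5 heading=south
[1] after move(1): x=4 y=4 heading=south
[2] after move(3): x=4 y=1 heading=south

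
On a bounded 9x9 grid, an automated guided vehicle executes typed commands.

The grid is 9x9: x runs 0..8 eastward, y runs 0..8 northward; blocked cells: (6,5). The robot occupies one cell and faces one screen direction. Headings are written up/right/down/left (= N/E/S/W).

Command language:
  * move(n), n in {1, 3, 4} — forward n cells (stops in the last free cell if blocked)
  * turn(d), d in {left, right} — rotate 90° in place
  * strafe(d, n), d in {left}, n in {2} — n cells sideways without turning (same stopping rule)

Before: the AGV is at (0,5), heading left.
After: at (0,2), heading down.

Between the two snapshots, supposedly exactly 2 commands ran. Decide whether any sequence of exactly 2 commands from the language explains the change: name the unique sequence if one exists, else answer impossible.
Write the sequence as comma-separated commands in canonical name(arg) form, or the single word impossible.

turn(left), move(3)

key: cell and facing (now S) both changed — the 2 commands mix motion and turning
begin: at (0,5), heading left
t=1 turn(left) ⇒ at (0,5), heading down
t=2 move(3) ⇒ at (0,2), heading down
all 36 alternatives checked — unique.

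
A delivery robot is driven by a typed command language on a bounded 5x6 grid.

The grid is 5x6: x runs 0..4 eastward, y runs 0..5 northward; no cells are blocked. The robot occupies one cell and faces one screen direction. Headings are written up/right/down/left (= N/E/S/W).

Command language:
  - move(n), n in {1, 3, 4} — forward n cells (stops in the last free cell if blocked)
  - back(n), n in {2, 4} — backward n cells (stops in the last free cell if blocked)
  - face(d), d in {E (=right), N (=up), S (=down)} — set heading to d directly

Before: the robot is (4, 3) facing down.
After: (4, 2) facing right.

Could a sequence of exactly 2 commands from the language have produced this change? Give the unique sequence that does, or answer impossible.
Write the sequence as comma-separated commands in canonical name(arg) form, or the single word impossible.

key: position moved to (4,2) AND the heading swung to E — translation plus rotation needed
initial: (4, 3) facing down
1. move(1) → (4, 2) facing down
2. face(E) → (4, 2) facing right
all 64 alternatives checked — unique.

move(1), face(E)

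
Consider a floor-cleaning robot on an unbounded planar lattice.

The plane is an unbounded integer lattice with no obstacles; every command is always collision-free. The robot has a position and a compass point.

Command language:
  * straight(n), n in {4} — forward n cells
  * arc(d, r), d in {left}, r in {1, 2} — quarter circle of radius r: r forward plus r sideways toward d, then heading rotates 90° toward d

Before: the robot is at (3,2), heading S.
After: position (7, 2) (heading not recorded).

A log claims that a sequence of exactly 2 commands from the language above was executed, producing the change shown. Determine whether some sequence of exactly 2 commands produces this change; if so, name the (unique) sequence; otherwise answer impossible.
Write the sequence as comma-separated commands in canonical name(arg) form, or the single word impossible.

from: at (3,2), heading S
[1] after arc(left, 2): at (5,0), heading E
[2] after arc(left, 2): at (7,2), heading N
all 9 alternatives checked — unique.

arc(left, 2), arc(left, 2)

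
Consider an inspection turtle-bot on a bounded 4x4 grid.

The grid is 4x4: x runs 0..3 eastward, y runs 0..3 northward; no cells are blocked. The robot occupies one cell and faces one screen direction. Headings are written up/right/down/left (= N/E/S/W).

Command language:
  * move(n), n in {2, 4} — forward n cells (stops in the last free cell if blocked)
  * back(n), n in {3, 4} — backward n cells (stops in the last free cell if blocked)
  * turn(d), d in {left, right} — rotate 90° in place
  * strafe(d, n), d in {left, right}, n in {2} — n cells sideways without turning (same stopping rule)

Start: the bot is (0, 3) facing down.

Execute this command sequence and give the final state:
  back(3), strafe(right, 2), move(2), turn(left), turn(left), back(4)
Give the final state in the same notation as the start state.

(0, 0) facing up

t0: (0, 3) facing down
1. back(3) → (0, 3) facing down
2. strafe(right, 2) → (0, 3) facing down
3. move(2) → (0, 1) facing down
4. turn(left) → (0, 1) facing right
5. turn(left) → (0, 1) facing up
6. back(4) → (0, 0) facing up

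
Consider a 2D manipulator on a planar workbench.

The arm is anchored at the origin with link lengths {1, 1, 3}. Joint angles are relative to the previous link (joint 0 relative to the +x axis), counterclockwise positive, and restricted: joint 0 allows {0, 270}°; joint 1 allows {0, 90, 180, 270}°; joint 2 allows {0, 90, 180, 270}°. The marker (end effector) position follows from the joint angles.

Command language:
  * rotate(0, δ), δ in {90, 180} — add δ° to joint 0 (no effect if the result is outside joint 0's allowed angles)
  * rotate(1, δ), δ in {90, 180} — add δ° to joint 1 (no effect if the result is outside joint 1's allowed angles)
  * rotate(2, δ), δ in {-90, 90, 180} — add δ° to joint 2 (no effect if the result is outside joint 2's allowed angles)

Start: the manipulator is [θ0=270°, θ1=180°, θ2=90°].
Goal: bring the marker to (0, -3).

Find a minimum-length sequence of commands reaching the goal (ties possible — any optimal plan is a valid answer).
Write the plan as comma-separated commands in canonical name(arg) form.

t0: [θ0=270°, θ1=180°, θ2=90°]
t=1 rotate(2, 90) ⇒ [θ0=270°, θ1=180°, θ2=180°]
shorter routes all fall short; 1 is best.

rotate(2, 90)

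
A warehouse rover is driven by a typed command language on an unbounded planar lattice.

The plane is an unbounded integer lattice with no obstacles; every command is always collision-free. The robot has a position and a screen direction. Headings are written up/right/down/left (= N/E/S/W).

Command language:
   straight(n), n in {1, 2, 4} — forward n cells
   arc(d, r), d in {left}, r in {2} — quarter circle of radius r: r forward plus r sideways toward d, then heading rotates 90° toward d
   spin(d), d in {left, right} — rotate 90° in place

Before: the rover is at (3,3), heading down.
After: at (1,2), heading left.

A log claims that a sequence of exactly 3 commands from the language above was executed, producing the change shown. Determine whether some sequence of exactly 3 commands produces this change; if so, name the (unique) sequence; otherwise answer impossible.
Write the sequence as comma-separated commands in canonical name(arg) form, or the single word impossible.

straight(1), spin(right), straight(2)

key: position moved to (1,2) AND the heading swung to W — translation plus rotation needed
start: at (3,3), heading down
step 1 (straight(1)): at (3,2), heading down
step 2 (spin(right)): at (3,2), heading left
step 3 (straight(2)): at (1,2), heading left
no rival 3-sequence matches.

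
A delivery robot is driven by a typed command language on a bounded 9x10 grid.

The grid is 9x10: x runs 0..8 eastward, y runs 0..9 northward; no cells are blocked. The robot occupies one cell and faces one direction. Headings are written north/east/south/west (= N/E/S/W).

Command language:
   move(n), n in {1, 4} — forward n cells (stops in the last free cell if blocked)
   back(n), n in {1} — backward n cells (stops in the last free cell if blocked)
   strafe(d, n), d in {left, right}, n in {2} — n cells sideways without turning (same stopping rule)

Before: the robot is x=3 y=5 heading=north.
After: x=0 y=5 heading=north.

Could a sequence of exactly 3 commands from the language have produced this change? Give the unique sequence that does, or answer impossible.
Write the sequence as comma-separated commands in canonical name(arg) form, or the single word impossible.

key: the second strafe(left, 2) runs into the grid edge before its full distance
start: x=3 y=5 heading=north
1. strafe(left, 2) → x=1 y=5 heading=north
2. strafe(left, 2) → x=0 y=5 heading=north
3. strafe(left, 2) → x=0 y=5 heading=north
no other 3-command option fits: unique.

strafe(left, 2), strafe(left, 2), strafe(left, 2)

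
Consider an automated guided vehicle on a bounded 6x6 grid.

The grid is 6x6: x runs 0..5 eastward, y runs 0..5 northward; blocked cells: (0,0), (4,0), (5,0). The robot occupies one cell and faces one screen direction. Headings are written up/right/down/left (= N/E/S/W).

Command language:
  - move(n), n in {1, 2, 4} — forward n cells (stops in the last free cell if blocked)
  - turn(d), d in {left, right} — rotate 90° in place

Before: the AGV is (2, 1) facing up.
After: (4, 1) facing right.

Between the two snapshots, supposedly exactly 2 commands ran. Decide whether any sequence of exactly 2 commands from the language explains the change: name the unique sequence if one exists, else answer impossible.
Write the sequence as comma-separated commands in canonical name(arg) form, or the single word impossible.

key: running move(2) before turn(right) would end elsewhere — order is forced
t0: (2, 1) facing up
t=1 turn(right) ⇒ (2, 1) facing right
t=2 move(2) ⇒ (4, 1) facing right
no other 2-command option fits: unique.

turn(right), move(2)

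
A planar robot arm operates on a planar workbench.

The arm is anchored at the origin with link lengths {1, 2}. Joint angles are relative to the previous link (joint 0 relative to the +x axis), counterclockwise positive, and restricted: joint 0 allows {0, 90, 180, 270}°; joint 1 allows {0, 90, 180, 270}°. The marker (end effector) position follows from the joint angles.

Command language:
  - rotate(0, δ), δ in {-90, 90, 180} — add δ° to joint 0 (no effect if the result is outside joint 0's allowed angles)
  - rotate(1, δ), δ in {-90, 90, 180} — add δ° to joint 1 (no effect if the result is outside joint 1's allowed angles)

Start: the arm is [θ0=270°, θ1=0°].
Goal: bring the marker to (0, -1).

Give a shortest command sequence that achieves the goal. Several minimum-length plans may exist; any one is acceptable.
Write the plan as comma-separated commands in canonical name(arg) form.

rotate(0, 180), rotate(1, 180)

start: [θ0=270°, θ1=0°]
step 1 (rotate(0, 180)): [θ0=90°, θ1=0°]
step 2 (rotate(1, 180)): [θ0=90°, θ1=180°]
shorter routes all fall short; 2 is best.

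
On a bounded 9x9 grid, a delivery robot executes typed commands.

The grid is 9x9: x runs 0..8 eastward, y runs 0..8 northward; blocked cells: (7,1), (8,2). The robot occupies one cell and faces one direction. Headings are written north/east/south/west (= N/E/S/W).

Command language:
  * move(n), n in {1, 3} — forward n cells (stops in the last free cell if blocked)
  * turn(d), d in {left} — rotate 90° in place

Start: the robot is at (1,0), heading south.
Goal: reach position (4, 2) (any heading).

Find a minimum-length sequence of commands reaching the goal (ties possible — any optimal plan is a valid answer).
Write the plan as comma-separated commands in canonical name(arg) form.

initial: at (1,0), heading south
1. turn(left) → at (1,0), heading east
2. move(3) → at (4,0), heading east
3. turn(left) → at (4,0), heading north
4. move(1) → at (4,1), heading north
5. move(1) → at (4,2), heading north
no 4-step plan works, so 5 is optimal.

turn(left), move(3), turn(left), move(1), move(1)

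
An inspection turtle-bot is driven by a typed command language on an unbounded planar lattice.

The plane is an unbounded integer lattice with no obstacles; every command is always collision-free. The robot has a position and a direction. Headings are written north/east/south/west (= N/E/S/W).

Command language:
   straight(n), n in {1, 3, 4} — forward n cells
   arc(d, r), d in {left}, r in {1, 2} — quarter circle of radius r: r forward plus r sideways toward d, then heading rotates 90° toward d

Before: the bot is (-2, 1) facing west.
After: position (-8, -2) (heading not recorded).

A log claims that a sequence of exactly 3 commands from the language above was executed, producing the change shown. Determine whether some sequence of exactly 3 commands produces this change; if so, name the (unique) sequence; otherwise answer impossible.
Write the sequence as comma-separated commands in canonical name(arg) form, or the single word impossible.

straight(4), arc(left, 2), straight(1)

key: running straight(1) before straight(4) would end elsewhere — order is forced
t0: (-2, 1) facing west
1. straight(4) → (-6, 1) facing west
2. arc(left, 2) → (-8, -1) facing south
3. straight(1) → (-8, -2) facing south
uniquely the one of 125 3-step routes that fits.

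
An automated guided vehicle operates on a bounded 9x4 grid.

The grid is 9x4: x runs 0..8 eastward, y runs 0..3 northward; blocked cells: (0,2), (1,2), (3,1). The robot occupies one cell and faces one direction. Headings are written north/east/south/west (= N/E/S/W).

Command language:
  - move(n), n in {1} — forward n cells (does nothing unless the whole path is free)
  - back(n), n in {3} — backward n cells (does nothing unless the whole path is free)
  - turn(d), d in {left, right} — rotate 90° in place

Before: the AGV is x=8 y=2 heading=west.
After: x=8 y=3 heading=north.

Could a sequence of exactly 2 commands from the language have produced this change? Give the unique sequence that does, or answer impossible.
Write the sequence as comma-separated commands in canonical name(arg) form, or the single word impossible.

key: running move(1) before turn(right) would end elsewhere — order is forced
start: x=8 y=2 heading=west
t=1 turn(right) ⇒ x=8 y=2 heading=north
t=2 move(1) ⇒ x=8 y=3 heading=north
no rival 2-sequence matches.

turn(right), move(1)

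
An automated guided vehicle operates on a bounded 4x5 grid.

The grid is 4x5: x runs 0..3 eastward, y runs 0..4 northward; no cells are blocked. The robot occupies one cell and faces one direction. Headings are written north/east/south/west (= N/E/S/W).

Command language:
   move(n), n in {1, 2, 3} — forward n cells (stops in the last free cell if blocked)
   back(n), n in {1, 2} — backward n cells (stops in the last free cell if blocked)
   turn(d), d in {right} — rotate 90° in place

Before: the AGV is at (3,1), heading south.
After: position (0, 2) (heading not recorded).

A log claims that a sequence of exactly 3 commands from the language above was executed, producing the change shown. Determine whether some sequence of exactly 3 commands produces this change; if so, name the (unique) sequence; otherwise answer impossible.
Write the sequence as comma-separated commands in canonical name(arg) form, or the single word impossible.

back(1), turn(right), move(3)

key: running move(3) before back(1) would end elsewhere — order is forced
begin: at (3,1), heading south
1. back(1) → at (3,2), heading south
2. turn(right) → at (3,2), heading west
3. move(3) → at (0,2), heading west
no other 3-command option fits: unique.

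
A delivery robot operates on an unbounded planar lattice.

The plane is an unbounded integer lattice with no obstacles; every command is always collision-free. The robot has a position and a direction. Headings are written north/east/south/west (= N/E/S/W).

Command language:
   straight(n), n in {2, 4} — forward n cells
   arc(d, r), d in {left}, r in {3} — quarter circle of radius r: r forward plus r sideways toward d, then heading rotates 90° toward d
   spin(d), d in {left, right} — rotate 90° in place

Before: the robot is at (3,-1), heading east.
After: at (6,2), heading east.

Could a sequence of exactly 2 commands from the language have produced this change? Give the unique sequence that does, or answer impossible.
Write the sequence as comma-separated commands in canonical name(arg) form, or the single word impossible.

arc(left, 3), spin(right)

key: running spin(right) before arc(left, 3) would end elsewhere — order is forced
initial: at (3,-1), heading east
1. arc(left, 3) → at (6,2), heading north
2. spin(right) → at (6,2), heading east
no other 2-command option fits: unique.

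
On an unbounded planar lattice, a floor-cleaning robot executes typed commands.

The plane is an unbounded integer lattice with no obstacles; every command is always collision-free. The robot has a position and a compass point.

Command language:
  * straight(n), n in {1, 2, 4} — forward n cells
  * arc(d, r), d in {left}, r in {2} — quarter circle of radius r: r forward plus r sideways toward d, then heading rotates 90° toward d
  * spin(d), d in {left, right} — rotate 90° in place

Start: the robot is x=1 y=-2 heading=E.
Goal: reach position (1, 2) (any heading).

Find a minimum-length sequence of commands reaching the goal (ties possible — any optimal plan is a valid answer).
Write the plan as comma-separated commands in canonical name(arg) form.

initial: x=1 y=-2 heading=E
1. spin(left) → x=1 y=-2 heading=N
2. straight(4) → x=1 y=2 heading=N
shorter routes all fall short; 2 is best.

spin(left), straight(4)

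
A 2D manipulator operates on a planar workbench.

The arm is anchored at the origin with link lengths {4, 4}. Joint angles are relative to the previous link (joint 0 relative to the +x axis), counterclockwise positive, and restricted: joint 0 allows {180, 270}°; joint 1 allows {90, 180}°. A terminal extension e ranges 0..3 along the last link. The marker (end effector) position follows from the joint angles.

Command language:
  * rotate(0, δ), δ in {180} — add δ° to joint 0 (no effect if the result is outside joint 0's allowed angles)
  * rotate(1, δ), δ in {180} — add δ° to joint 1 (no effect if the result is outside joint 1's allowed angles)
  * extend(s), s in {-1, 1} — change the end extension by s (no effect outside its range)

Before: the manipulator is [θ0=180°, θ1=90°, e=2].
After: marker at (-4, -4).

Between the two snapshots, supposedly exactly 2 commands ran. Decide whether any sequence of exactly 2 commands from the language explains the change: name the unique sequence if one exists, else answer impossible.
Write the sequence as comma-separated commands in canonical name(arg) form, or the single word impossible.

extend(-1), extend(-1)

start: [θ0=180°, θ1=90°, e=2]
1. extend(-1) → [θ0=180°, θ1=90°, e=1]
2. extend(-1) → [θ0=180°, θ1=90°, e=0]
uniquely the one of 16 2-step routes that fits.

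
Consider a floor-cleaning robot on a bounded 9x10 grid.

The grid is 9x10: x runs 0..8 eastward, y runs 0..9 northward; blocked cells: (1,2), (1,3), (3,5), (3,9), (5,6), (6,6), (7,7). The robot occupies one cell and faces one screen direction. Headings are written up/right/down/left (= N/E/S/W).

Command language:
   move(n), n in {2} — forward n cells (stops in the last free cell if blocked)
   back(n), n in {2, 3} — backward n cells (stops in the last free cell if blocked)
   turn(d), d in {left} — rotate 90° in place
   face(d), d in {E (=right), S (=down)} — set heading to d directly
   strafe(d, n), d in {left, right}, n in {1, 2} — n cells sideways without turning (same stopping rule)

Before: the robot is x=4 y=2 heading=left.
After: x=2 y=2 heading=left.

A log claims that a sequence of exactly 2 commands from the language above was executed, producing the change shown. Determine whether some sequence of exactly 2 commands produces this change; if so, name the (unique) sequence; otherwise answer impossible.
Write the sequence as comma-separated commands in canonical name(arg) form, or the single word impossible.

key: the second move(2) is stopped early by the blocked cell at (1,2)
begin: x=4 y=2 heading=left
[1] after move(2): x=2 y=2 heading=left
[2] after move(2): x=2 y=2 heading=left
all 100 alternatives checked — unique.

move(2), move(2)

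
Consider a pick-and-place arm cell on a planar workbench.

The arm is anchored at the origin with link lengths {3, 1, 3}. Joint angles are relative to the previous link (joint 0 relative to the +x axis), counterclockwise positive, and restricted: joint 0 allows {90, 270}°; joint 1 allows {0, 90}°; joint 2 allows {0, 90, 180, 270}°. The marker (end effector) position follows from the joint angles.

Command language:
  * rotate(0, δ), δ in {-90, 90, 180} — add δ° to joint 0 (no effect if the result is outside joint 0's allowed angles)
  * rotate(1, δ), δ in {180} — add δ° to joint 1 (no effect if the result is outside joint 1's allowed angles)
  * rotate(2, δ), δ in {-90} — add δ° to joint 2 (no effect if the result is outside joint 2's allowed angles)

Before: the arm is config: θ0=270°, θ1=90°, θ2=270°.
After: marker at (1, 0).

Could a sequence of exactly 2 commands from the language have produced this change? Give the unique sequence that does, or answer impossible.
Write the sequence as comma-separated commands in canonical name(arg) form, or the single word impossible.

rotate(2, -90), rotate(2, -90)

from: config: θ0=270°, θ1=90°, θ2=270°
step 1 (rotate(2, -90)): config: θ0=270°, θ1=90°, θ2=180°
step 2 (rotate(2, -90)): config: θ0=270°, θ1=90°, θ2=90°
no rival 2-sequence matches.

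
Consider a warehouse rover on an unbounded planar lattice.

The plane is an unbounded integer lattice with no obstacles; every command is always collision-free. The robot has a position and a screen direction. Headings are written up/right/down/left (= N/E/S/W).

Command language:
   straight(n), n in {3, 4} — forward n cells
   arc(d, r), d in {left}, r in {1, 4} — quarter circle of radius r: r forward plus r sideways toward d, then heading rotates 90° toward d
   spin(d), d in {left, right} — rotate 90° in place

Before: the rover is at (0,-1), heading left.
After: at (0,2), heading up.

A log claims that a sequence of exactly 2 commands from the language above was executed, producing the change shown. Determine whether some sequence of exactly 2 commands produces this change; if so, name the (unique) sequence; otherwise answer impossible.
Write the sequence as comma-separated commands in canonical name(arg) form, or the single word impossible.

spin(right), straight(3)

key: order matters: swapping spin(right) and straight(3) lands elsewhere
from: at (0,-1), heading left
1. spin(right) → at (0,-1), heading up
2. straight(3) → at (0,2), heading up
no other 2-command option fits: unique.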